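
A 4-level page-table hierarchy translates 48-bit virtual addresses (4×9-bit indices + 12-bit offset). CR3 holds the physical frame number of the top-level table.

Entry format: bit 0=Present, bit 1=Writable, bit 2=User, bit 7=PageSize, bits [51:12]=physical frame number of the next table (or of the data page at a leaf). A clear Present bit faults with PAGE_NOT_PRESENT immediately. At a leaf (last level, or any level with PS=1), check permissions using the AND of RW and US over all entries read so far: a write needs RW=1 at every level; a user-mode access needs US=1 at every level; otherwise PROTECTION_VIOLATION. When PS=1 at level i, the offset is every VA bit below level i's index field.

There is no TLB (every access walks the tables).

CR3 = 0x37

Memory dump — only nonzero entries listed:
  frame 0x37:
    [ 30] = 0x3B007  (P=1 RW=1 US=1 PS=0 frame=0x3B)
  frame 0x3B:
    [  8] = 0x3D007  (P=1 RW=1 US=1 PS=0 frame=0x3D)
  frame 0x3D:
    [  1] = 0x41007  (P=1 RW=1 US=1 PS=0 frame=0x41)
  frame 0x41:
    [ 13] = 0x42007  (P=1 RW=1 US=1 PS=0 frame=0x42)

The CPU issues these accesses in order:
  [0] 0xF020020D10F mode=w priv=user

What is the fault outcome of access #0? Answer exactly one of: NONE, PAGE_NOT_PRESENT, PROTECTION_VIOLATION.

Trace:
#0 VA=0xF020020D10F (w,user):
  lvl0: tbl 0x37, slot 30 ⇒ 0x3B007 (P1/RW1/US1/PS0)
  lvl1: tbl 0x3B, slot 8 ⇒ 0x3D007 (P1/RW1/US1/PS0)
  lvl2: tbl 0x3D, slot 1 ⇒ 0x41007 (P1/RW1/US1/PS0)
  lvl3: tbl 0x41, slot 13 ⇒ 0x42007 (P1/RW1/US1/PS0)
  → PA=0x4210F  (4 entries read)

Access #0 fault: NONE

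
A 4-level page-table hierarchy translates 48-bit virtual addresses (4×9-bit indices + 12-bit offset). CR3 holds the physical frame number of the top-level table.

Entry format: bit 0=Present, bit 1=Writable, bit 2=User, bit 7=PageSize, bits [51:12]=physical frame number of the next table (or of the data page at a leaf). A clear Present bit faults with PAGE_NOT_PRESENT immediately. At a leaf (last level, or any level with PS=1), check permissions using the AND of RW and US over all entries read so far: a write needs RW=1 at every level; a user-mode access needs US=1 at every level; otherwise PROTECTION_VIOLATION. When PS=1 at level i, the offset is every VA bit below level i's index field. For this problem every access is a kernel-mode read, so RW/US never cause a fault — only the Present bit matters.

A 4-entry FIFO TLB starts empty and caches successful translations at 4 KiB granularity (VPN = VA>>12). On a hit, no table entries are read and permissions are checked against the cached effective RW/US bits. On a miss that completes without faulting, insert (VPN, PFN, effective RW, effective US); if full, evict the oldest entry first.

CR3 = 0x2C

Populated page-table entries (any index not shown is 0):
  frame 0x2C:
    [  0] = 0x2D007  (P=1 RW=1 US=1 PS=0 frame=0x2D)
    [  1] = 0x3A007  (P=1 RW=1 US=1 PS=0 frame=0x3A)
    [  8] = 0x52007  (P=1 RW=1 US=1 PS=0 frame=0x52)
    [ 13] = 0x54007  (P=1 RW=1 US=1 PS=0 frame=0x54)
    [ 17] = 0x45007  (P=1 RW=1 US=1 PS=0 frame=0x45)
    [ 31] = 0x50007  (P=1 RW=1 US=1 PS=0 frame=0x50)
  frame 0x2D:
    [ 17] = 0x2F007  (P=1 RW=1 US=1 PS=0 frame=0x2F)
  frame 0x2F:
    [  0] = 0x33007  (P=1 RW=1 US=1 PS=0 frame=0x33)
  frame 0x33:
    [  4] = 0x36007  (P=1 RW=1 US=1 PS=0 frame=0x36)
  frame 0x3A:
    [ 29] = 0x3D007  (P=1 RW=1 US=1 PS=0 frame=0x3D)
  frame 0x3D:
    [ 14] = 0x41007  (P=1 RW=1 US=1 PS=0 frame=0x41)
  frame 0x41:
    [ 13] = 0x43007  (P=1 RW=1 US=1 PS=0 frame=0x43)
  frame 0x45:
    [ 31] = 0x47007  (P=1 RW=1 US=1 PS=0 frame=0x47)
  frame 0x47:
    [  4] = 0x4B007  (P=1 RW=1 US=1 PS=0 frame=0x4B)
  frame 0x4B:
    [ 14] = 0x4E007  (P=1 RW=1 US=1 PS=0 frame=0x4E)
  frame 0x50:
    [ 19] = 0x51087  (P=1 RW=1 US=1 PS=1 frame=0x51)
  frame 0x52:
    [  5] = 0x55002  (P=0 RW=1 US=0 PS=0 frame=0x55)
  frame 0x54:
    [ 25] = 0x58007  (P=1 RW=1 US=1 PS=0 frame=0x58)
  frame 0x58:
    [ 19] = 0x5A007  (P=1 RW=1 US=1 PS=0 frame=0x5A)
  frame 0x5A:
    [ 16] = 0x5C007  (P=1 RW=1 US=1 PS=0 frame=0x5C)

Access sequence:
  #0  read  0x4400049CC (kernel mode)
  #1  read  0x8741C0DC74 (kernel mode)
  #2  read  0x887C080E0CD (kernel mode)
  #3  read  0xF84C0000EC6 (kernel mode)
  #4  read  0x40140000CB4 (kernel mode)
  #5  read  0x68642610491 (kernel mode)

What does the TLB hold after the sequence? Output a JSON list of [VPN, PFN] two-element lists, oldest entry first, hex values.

Per-access translation:
#0 VA=0x4400049CC (r,kernel):
  L0: frame=0x2C idx=0 entry=0x2D007 [P=1 RW=1 US=1 PS=0]
  L1: frame=0x2D idx=17 entry=0x2F007 [P=1 RW=1 US=1 PS=0]
  L2: frame=0x2F idx=0 entry=0x33007 [P=1 RW=1 US=1 PS=0]
  L3: frame=0x33 idx=4 entry=0x36007 [P=1 RW=1 US=1 PS=0]
  ⇒ phys 0x369CC  [4 reads]
#1 VA=0x8741C0DC74 (r,kernel):
  L0: frame=0x2C idx=1 entry=0x3A007 [P=1 RW=1 US=1 PS=0]
  L1: frame=0x3A idx=29 entry=0x3D007 [P=1 RW=1 US=1 PS=0]
  L2: frame=0x3D idx=14 entry=0x41007 [P=1 RW=1 US=1 PS=0]
  L3: frame=0x41 idx=13 entry=0x43007 [P=1 RW=1 US=1 PS=0]
  ⇒ phys 0x43C74  [4 reads]
#2 VA=0x887C080E0CD (r,kernel):
  L0: frame=0x2C idx=17 entry=0x45007 [P=1 RW=1 US=1 PS=0]
  L1: frame=0x45 idx=31 entry=0x47007 [P=1 RW=1 US=1 PS=0]
  L2: frame=0x47 idx=4 entry=0x4B007 [P=1 RW=1 US=1 PS=0]
  L3: frame=0x4B idx=14 entry=0x4E007 [P=1 RW=1 US=1 PS=0]
  ⇒ phys 0x4E0CD  [4 reads]
#3 VA=0xF84C0000EC6 (r,kernel):
  L0: frame=0x2C idx=31 entry=0x50007 [P=1 RW=1 US=1 PS=0]
  L1: frame=0x50 idx=19 entry=0x51087 [P=1 RW=1 US=1 PS=1]
  ⇒ phys 0x51EC6 (huge @L1)  [2 reads]
#4 VA=0x40140000CB4 (r,kernel):
  L0: frame=0x2C idx=8 entry=0x52007 [P=1 RW=1 US=1 PS=0]
  L1: frame=0x52 idx=5 entry=0x55002 [P=0 RW=1 US=0 PS=0]
  ✗ PAGE_NOT_PRESENT  [2 reads]
#5 VA=0x68642610491 (r,kernel):
  L0: frame=0x2C idx=13 entry=0x54007 [P=1 RW=1 US=1 PS=0]
  L1: frame=0x54 idx=25 entry=0x58007 [P=1 RW=1 US=1 PS=0]
  L2: frame=0x58 idx=19 entry=0x5A007 [P=1 RW=1 US=1 PS=0]
  L3: frame=0x5A idx=16 entry=0x5C007 [P=1 RW=1 US=1 PS=0]
  ⇒ phys 0x5C491  [4 reads]

TLB: [["0x8741C0D", "0x43"], ["0x887C080E", "0x4E"], ["0xF84C0000", "0x51"], ["0x68642610", "0x5C"]]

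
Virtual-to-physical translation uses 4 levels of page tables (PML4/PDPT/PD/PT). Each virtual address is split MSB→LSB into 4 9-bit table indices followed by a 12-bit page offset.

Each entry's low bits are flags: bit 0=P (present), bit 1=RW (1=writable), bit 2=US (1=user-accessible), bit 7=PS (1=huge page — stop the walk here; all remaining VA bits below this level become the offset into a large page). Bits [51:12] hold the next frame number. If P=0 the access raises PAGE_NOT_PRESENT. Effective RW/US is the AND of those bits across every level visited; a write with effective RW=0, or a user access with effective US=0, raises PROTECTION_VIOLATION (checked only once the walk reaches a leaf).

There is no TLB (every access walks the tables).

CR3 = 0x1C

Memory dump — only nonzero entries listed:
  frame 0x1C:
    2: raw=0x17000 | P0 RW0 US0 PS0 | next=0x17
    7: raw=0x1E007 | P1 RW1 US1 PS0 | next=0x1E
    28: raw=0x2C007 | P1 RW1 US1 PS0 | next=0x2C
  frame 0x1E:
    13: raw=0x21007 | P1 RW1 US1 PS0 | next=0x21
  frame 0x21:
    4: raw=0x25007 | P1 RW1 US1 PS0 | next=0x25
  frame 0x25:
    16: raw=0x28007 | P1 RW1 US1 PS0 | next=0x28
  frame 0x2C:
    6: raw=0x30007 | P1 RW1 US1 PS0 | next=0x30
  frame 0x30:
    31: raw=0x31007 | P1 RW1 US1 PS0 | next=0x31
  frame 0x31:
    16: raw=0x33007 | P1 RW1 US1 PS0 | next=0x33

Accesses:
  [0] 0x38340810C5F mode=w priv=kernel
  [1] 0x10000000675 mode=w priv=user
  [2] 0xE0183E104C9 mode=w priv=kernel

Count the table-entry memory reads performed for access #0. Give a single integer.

Walk each access:
#0 VA=0x38340810C5F (w,kernel):
  [0] read 0x1C idx=7: raw=0x1E007 flags P=1 W=1 U=1 S=0
  [1] read 0x1E idx=13: raw=0x21007 flags P=1 W=1 U=1 S=0
  [2] read 0x21 idx=4: raw=0x25007 flags P=1 W=1 U=1 S=0
  [3] read 0x25 idx=16: raw=0x28007 flags P=1 W=1 U=1 S=0
  ⇒ phys 0x28C5F  [4 reads]
#1 VA=0x10000000675 (w,user):
  [0] read 0x1C idx=2: raw=0x17000 flags P=0 W=0 U=0 S=0
  ⇒ fault: PAGE_NOT_PRESENT  — 1 lookups
#2 VA=0xE0183E104C9 (w,kernel):
  [0] read 0x1C idx=28: raw=0x2C007 flags P=1 W=1 U=1 S=0
  [1] read 0x2C idx=6: raw=0x30007 flags P=1 W=1 U=1 S=0
  [2] read 0x30 idx=31: raw=0x31007 flags P=1 W=1 U=1 S=0
  [3] read 0x31 idx=16: raw=0x33007 flags P=1 W=1 U=1 S=0
  ⇒ phys 0x334C9  [4 reads]

Entries read for #0: 4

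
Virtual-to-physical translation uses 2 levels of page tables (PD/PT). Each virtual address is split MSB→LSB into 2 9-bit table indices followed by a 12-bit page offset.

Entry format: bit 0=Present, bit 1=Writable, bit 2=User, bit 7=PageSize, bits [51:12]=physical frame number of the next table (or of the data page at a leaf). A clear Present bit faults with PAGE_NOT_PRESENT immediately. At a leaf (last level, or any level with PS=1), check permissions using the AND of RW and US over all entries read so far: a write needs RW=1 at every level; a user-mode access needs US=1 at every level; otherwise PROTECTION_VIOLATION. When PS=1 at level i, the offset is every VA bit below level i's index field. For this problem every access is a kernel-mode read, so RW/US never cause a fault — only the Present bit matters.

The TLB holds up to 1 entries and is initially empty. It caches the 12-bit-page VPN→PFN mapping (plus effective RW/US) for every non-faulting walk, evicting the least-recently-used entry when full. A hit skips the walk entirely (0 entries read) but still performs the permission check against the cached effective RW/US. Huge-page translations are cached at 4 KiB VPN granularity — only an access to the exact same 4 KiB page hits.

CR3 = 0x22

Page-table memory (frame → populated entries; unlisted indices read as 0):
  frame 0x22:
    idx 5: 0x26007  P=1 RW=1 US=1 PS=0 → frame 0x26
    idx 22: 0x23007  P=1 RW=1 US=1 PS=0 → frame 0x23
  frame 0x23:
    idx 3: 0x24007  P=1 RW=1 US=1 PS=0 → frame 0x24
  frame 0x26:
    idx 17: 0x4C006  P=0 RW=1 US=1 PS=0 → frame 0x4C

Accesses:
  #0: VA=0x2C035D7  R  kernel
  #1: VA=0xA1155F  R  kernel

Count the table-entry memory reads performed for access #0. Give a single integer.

Trace:
#0 VA=0x2C035D7 (r,kernel):
  L0: frame=0x22 idx=22 entry=0x23007 [P=1 RW=1 US=1 PS=0]
  L1: frame=0x23 idx=3 entry=0x24007 [P=1 RW=1 US=1 PS=0]
  → PA=0x245D7  (2 entries read)
#1 VA=0xA1155F (r,kernel):
  L0: frame=0x22 idx=5 entry=0x26007 [P=1 RW=1 US=1 PS=0]
  L1: frame=0x26 idx=17 entry=0x4C006 [P=0 RW=1 US=1 PS=0]
  → PAGE_NOT_PRESENT  (2 entries read)

Entries read for #0: 2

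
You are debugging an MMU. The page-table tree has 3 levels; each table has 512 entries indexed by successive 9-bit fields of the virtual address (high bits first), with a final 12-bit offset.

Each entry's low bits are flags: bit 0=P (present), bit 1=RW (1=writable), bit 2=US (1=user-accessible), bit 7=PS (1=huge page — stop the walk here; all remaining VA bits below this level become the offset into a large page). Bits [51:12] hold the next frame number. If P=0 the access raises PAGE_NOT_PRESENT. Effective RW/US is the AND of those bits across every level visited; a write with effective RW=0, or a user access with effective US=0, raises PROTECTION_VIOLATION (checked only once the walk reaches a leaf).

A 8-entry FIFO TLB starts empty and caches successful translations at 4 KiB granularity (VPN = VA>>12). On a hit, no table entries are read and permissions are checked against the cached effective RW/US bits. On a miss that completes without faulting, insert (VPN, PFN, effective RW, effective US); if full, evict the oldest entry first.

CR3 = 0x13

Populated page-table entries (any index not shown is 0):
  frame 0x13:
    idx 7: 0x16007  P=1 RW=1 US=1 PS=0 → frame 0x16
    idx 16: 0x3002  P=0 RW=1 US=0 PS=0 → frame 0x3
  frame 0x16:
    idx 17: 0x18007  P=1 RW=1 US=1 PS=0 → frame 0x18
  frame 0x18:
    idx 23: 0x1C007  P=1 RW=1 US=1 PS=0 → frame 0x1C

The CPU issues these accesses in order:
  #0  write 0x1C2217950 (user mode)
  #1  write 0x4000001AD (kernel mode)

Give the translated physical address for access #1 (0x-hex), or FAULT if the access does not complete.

Per-access translation:
#0 VA=0x1C2217950 (w,user):
  lvl0: tbl 0x13, slot 7 ⇒ 0x16007 (P1/RW1/US1/PS0)
  lvl1: tbl 0x16, slot 17 ⇒ 0x18007 (P1/RW1/US1/PS0)
  lvl2: tbl 0x18, slot 23 ⇒ 0x1C007 (P1/RW1/US1/PS0)
  ⇒ phys 0x1C950  [3 reads]
#1 VA=0x4000001AD (w,kernel):
  lvl0: tbl 0x13, slot 16 ⇒ 0x3002 (P0/RW1/US0/PS0)
  ⇒ fault: PAGE_NOT_PRESENT  — 1 lookups

Access #1 PA: FAULT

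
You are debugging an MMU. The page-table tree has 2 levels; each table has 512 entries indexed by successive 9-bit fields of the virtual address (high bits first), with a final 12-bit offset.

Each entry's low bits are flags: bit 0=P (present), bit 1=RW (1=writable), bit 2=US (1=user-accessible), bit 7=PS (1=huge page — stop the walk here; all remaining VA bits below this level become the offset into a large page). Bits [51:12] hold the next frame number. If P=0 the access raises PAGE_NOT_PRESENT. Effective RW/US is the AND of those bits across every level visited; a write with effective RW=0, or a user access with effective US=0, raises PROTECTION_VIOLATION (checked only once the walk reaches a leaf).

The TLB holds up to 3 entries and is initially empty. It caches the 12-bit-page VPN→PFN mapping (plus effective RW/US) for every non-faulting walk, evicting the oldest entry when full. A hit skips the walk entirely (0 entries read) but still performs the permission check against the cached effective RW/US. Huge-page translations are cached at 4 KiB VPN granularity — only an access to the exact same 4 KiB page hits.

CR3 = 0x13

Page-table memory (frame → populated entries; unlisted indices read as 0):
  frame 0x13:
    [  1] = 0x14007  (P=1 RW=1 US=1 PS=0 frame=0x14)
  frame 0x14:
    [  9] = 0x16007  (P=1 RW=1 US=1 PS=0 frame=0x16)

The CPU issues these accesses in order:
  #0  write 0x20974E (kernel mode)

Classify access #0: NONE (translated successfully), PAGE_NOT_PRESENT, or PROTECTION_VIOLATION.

Per-access translation:
#0 VA=0x20974E (w,kernel):
  lvl0: tbl 0x13, slot 1 ⇒ 0x14007 (P1/RW1/US1/PS0)
  lvl1: tbl 0x14, slot 9 ⇒ 0x16007 (P1/RW1/US1/PS0)
  ⇒ phys 0x1674E  [2 reads]

Access #0 fault: NONE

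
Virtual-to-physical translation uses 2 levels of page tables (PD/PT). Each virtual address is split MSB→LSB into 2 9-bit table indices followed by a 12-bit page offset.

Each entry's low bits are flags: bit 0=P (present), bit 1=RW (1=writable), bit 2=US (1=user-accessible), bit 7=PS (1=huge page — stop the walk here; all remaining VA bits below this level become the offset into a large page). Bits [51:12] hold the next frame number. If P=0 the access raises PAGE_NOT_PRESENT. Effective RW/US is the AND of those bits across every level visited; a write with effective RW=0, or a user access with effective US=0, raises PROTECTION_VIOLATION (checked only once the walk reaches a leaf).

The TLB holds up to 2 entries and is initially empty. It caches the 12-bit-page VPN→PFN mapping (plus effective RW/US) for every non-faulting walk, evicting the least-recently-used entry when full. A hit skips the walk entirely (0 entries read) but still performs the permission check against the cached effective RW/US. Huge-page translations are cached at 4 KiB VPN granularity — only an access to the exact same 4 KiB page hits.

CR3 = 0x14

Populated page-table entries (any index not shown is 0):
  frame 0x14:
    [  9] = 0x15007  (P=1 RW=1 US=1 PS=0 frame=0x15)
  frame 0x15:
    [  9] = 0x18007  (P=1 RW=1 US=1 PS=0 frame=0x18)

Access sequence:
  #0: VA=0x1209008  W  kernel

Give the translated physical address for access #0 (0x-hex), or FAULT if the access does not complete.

Per-access translation:
#0 VA=0x1209008 (w,kernel):
  lvl0: tbl 0x14, slot 9 ⇒ 0x15007 (P1/RW1/US1/PS0)
  lvl1: tbl 0x15, slot 9 ⇒ 0x18007 (P1/RW1/US1/PS0)
  ⇒ phys 0x18008  [2 reads]

Access #0 PA: 0x18008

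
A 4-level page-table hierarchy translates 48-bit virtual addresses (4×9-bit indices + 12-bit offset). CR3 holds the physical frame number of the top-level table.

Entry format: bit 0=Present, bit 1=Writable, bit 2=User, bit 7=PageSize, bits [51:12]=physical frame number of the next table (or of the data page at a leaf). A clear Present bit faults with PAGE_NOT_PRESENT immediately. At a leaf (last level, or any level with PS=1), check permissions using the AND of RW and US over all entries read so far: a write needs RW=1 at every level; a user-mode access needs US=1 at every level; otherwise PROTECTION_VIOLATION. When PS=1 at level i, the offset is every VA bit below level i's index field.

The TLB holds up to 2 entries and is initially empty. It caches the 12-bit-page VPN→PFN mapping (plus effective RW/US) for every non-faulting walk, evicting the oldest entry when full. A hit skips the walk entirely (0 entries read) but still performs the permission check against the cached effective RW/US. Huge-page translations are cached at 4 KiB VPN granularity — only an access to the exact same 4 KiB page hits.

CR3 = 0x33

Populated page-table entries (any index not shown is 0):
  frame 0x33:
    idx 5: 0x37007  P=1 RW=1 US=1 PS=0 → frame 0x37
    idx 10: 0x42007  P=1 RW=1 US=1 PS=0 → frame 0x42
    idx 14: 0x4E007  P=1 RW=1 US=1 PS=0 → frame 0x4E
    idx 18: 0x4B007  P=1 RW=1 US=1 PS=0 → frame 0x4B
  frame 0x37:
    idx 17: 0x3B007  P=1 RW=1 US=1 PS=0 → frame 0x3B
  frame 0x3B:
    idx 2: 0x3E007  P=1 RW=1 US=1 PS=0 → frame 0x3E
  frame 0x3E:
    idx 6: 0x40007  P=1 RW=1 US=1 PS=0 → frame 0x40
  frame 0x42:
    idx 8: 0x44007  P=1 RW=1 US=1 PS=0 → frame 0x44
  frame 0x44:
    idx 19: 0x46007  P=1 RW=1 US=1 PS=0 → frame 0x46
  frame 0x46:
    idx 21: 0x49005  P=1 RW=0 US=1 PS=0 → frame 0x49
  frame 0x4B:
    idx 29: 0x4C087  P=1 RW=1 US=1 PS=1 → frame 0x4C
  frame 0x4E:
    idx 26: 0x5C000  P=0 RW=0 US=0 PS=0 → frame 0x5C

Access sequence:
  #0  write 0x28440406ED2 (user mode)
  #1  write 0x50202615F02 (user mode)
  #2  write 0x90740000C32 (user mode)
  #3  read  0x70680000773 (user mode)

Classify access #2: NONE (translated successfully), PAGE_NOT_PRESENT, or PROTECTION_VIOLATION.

Trace:
#0 VA=0x28440406ED2 (w,user):
  L0: frame=0x33 idx=5 entry=0x37007 [P=1 RW=1 US=1 PS=0]
  L1: frame=0x37 idx=17 entry=0x3B007 [P=1 RW=1 US=1 PS=0]
  L2: frame=0x3B idx=2 entry=0x3E007 [P=1 RW=1 US=1 PS=0]
  L3: frame=0x3E idx=6 entry=0x40007 [P=1 RW=1 US=1 PS=0]
  ✓ 0x40ED2  — 4 lookups
#1 VA=0x50202615F02 (w,user):
  L0: frame=0x33 idx=10 entry=0x42007 [P=1 RW=1 US=1 PS=0]
  L1: frame=0x42 idx=8 entry=0x44007 [P=1 RW=1 US=1 PS=0]
  L2: frame=0x44 idx=19 entry=0x46007 [P=1 RW=1 US=1 PS=0]
  L3: frame=0x46 idx=21 entry=0x49005 [P=1 RW=0 US=1 PS=0]
  ⇒ fault: PROTECTION_VIOLATION  — 4 lookups
#2 VA=0x90740000C32 (w,user):
  L0: frame=0x33 idx=18 entry=0x4B007 [P=1 RW=1 US=1 PS=0]
  L1: frame=0x4B idx=29 entry=0x4C087 [P=1 RW=1 US=1 PS=1]
  ✓ 0x4CC32 (huge @L1)  — 2 lookups
#3 VA=0x70680000773 (r,user):
  L0: frame=0x33 idx=14 entry=0x4E007 [P=1 RW=1 US=1 PS=0]
  L1: frame=0x4E idx=26 entry=0x5C000 [P=0 RW=0 US=0 PS=0]
  ⇒ fault: PAGE_NOT_PRESENT  — 2 lookups

Access #2 fault: NONE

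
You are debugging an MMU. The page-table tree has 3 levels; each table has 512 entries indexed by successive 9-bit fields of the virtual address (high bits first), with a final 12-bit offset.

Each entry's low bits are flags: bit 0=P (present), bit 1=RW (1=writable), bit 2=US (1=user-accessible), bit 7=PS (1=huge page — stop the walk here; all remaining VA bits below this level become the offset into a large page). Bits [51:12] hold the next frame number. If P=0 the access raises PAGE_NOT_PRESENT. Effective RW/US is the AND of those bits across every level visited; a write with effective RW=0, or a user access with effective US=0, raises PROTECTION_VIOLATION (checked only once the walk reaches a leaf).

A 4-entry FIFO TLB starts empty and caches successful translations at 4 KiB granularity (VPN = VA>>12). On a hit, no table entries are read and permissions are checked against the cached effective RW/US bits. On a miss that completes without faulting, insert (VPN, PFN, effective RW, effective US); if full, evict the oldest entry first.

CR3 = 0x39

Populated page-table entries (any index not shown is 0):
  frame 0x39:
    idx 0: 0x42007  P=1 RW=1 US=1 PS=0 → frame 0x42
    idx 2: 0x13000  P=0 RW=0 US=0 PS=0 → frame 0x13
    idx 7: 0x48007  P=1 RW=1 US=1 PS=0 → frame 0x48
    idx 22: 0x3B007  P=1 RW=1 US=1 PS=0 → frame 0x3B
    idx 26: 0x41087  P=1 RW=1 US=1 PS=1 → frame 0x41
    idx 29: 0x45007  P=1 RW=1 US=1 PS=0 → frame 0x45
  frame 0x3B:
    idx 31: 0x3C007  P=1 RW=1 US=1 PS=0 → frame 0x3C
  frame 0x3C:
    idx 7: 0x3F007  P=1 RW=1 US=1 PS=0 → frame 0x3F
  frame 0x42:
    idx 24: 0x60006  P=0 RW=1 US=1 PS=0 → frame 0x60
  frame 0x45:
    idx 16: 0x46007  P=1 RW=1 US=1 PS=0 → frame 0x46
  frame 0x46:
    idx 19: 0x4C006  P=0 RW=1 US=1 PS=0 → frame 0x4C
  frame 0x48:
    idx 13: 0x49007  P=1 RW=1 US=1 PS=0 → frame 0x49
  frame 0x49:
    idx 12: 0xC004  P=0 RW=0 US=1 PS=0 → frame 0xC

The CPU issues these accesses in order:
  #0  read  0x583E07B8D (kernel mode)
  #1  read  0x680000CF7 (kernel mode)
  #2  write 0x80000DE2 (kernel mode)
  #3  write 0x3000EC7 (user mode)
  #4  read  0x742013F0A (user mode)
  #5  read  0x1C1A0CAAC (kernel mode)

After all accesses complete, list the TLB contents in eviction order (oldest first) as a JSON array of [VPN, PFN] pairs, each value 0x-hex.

Per-access translation:
#0 VA=0x583E07B8D (r,kernel):
  L0 @0x39[22] → 0x3B007  P=1,RW=1,US=1,PS=0
  L1 @0x3B[31] → 0x3C007  P=1,RW=1,US=1,PS=0
  L2 @0x3C[7] → 0x3F007  P=1,RW=1,US=1,PS=0
  → PA=0x3FB8D  (3 entries read)
#1 VA=0x680000CF7 (r,kernel):
  L0 @0x39[26] → 0x41087  P=1,RW=1,US=1,PS=1
  → PA=0x41CF7 (huge @L0)  (1 entries read)
#2 VA=0x80000DE2 (w,kernel):
  L0 @0x39[2] → 0x13000  P=0,RW=0,US=0,PS=0
  ✗ PAGE_NOT_PRESENT  [1 reads]
#3 VA=0x3000EC7 (w,user):
  L0 @0x39[0] → 0x42007  P=1,RW=1,US=1,PS=0
  L1 @0x42[24] → 0x60006  P=0,RW=1,US=1,PS=0
  ✗ PAGE_NOT_PRESENT  [2 reads]
#4 VA=0x742013F0A (r,user):
  L0 @0x39[29] → 0x45007  P=1,RW=1,US=1,PS=0
  L1 @0x45[16] → 0x46007  P=1,RW=1,US=1,PS=0
  L2 @0x46[19] → 0x4C006  P=0,RW=1,US=1,PS=0
  ✗ PAGE_NOT_PRESENT  [3 reads]
#5 VA=0x1C1A0CAAC (r,kernel):
  L0 @0x39[7] → 0x48007  P=1,RW=1,US=1,PS=0
  L1 @0x48[13] → 0x49007  P=1,RW=1,US=1,PS=0
  L2 @0x49[12] → 0xC004  P=0,RW=0,US=1,PS=0
  ✗ PAGE_NOT_PRESENT  [3 reads]

TLB: [["0x583E07", "0x3F"], ["0x680000", "0x41"]]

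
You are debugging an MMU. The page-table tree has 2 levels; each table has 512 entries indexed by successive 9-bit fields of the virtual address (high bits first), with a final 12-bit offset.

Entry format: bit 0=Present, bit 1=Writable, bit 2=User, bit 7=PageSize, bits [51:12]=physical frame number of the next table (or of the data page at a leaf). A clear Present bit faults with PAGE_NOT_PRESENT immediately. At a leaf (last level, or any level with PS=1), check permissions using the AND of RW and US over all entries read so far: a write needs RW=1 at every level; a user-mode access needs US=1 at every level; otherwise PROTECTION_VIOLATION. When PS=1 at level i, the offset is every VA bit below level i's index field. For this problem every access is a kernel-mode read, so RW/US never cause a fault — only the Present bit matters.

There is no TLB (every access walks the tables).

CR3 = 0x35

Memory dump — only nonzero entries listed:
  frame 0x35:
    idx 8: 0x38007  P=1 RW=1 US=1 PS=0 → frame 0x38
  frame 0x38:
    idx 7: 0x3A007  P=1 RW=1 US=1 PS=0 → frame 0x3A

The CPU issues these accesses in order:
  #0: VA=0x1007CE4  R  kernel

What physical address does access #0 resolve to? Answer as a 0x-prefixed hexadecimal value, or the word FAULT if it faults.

Walk each access:
#0 VA=0x1007CE4 (r,kernel):
  lvl0: tbl 0x35, slot 8 ⇒ 0x38007 (P1/RW1/US1/PS0)
  lvl1: tbl 0x38, slot 7 ⇒ 0x3A007 (P1/RW1/US1/PS0)
  ✓ 0x3ACE4  — 2 lookups

Access #0 PA: 0x3ACE4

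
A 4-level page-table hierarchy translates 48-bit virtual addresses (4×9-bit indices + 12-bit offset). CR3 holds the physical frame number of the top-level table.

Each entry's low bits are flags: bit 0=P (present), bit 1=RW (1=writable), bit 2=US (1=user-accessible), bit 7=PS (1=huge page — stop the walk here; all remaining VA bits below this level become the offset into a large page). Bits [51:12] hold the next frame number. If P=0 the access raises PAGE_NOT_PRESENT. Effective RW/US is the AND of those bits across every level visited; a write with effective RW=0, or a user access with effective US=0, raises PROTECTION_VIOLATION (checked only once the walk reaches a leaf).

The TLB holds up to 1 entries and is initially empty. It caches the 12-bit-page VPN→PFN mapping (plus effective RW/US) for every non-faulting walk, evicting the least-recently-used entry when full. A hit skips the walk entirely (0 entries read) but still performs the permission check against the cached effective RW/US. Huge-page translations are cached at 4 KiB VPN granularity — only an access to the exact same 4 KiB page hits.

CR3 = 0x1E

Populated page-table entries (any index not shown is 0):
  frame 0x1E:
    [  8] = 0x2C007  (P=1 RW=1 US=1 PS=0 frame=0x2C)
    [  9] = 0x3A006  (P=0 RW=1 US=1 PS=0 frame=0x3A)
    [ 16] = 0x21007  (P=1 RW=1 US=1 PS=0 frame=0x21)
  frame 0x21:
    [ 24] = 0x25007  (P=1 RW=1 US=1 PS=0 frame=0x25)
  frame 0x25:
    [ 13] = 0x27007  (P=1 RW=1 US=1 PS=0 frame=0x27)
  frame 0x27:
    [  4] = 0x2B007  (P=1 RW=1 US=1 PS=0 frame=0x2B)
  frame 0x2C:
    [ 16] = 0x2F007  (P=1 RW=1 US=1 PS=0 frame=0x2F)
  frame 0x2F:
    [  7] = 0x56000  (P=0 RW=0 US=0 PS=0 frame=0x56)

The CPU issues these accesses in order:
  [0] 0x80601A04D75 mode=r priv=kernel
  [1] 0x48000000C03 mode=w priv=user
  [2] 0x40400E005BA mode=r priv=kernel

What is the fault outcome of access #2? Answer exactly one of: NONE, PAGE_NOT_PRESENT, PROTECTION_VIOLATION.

Walk each access:
#0 VA=0x80601A04D75 (r,kernel):
  lvl0: tbl 0x1E, slot 16 ⇒ 0x21007 (P1/RW1/US1/PS0)
  lvl1: tbl 0x21, slot 24 ⇒ 0x25007 (P1/RW1/US1/PS0)
  lvl2: tbl 0x25, slot 13 ⇒ 0x27007 (P1/RW1/US1/PS0)
  lvl3: tbl 0x27, slot 4 ⇒ 0x2B007 (P1/RW1/US1/PS0)
  ✓ 0x2BD75  — 4 lookups
#1 VA=0x48000000C03 (w,user):
  lvl0: tbl 0x1E, slot 9 ⇒ 0x3A006 (P0/RW1/US1/PS0)
  ⇒ fault: PAGE_NOT_PRESENT  — 1 lookups
#2 VA=0x40400E005BA (r,kernel):
  lvl0: tbl 0x1E, slot 8 ⇒ 0x2C007 (P1/RW1/US1/PS0)
  lvl1: tbl 0x2C, slot 16 ⇒ 0x2F007 (P1/RW1/US1/PS0)
  lvl2: tbl 0x2F, slot 7 ⇒ 0x56000 (P0/RW0/US0/PS0)
  ⇒ fault: PAGE_NOT_PRESENT  — 3 lookups

Access #2 fault: PAGE_NOT_PRESENT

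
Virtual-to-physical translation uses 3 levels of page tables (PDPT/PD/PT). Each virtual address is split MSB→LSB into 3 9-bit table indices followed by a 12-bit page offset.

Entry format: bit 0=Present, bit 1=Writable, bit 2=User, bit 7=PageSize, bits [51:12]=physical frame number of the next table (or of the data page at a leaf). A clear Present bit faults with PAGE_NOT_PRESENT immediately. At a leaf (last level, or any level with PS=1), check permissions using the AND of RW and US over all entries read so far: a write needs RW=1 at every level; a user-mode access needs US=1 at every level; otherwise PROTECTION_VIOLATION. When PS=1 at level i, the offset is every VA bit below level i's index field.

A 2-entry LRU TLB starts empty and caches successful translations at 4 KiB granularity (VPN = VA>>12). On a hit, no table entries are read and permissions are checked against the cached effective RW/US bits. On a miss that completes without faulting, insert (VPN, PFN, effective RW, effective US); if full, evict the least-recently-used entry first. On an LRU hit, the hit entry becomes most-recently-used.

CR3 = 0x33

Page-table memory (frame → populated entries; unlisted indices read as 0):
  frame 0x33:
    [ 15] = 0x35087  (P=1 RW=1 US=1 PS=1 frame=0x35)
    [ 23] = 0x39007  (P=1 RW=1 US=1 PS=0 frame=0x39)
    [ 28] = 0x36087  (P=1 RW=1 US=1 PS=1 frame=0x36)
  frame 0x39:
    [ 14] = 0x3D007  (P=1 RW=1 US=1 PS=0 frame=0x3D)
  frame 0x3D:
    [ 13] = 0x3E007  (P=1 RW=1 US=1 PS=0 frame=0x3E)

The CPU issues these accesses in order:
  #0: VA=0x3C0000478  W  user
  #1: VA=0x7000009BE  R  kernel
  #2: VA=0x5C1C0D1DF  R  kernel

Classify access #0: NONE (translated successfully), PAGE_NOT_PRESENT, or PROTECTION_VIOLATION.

Per-access translation:
#0 VA=0x3C0000478 (w,user):
  L0: frame=0x33 idx=15 entry=0x35087 [P=1 RW=1 US=1 PS=1]
  ⇒ phys 0x35478 (huge @L0)  [1 reads]
#1 VA=0x7000009BE (r,kernel):
  L0: frame=0x33 idx=28 entry=0x36087 [P=1 RW=1 US=1 PS=1]
  ⇒ phys 0x369BE (huge @L0)  [1 reads]
#2 VA=0x5C1C0D1DF (r,kernel):
  L0: frame=0x33 idx=23 entry=0x39007 [P=1 RW=1 US=1 PS=0]
  L1: frame=0x39 idx=14 entry=0x3D007 [P=1 RW=1 US=1 PS=0]
  L2: frame=0x3D idx=13 entry=0x3E007 [P=1 RW=1 US=1 PS=0]
  ⇒ phys 0x3E1DF  [3 reads]

Access #0 fault: NONE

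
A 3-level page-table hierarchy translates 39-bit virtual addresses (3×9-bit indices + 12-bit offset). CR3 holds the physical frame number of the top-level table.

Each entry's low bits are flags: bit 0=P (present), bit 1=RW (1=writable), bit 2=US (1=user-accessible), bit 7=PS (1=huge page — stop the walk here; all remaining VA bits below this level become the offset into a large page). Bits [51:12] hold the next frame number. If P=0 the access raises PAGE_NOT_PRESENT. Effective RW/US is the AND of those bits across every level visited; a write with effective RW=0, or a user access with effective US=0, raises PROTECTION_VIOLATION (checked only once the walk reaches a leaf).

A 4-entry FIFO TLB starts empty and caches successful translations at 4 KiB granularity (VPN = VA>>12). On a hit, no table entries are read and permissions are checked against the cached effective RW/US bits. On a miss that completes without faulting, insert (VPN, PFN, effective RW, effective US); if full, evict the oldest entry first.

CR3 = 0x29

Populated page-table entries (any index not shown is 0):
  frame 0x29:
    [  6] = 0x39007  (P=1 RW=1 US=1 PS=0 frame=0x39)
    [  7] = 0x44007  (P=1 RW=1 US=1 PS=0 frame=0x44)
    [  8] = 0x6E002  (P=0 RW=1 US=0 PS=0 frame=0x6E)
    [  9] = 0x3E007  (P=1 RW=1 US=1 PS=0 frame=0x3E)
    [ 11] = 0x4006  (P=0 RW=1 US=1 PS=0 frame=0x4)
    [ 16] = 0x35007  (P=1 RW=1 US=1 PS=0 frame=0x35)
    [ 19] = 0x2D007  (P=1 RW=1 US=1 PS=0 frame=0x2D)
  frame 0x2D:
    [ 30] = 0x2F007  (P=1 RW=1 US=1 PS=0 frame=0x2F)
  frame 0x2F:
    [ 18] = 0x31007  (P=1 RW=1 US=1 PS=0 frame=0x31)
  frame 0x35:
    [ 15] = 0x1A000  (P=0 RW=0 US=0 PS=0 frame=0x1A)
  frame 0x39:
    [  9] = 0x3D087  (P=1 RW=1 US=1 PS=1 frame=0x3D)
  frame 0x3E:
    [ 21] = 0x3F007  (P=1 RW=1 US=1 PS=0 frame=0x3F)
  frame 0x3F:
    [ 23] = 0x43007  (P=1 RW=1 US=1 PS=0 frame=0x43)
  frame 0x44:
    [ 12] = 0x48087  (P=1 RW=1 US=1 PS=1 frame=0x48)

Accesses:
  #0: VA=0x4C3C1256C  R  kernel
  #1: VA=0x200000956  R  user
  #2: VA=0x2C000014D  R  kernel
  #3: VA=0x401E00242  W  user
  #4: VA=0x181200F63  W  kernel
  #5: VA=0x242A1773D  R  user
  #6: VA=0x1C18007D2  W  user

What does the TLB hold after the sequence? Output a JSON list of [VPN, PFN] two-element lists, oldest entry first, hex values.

Trace:
#0 VA=0x4C3C1256C (r,kernel):
  [0] read 0x29 idx=19: raw=0x2D007 flags P=1 W=1 U=1 S=0
  [1] read 0x2D idx=30: raw=0x2F007 flags P=1 W=1 U=1 S=0
  [2] read 0x2F idx=18: raw=0x31007 flags P=1 W=1 U=1 S=0
  → PA=0x3156C  (3 entries read)
#1 VA=0x200000956 (r,user):
  [0] read 0x29 idx=8: raw=0x6E002 flags P=0 W=1 U=0 S=0
  ✗ PAGE_NOT_PRESENT  [1 reads]
#2 VA=0x2C000014D (r,kernel):
  [0] read 0x29 idx=11: raw=0x4006 flags P=0 W=1 U=1 S=0
  ✗ PAGE_NOT_PRESENT  [1 reads]
#3 VA=0x401E00242 (w,user):
  [0] read 0x29 idx=16: raw=0x35007 flags P=1 W=1 U=1 S=0
  [1] read 0x35 idx=15: raw=0x1A000 flags P=0 W=0 U=0 S=0
  ✗ PAGE_NOT_PRESENT  [2 reads]
#4 VA=0x181200F63 (w,kernel):
  [0] read 0x29 idx=6: raw=0x39007 flags P=1 W=1 U=1 S=0
  [1] read 0x39 idx=9: raw=0x3D087 flags P=1 W=1 U=1 S=1
  → PA=0x3DF63 (huge @L1)  (2 entries read)
#5 VA=0x242A1773D (r,user):
  [0] read 0x29 idx=9: raw=0x3E007 flags P=1 W=1 U=1 S=0
  [1] read 0x3E idx=21: raw=0x3F007 flags P=1 W=1 U=1 S=0
  [2] read 0x3F idx=23: raw=0x43007 flags P=1 W=1 U=1 S=0
  → PA=0x4373D  (3 entries read)
#6 VA=0x1C18007D2 (w,user):
  [0] read 0x29 idx=7: raw=0x44007 flags P=1 W=1 U=1 S=0
  [1] read 0x44 idx=12: raw=0x48087 flags P=1 W=1 U=1 S=1
  → PA=0x487D2 (huge @L1)  (2 entries read)

TLB: [["0x4C3C12", "0x31"], ["0x181200", "0x3D"], ["0x242A17", "0x43"], ["0x1C1800", "0x48"]]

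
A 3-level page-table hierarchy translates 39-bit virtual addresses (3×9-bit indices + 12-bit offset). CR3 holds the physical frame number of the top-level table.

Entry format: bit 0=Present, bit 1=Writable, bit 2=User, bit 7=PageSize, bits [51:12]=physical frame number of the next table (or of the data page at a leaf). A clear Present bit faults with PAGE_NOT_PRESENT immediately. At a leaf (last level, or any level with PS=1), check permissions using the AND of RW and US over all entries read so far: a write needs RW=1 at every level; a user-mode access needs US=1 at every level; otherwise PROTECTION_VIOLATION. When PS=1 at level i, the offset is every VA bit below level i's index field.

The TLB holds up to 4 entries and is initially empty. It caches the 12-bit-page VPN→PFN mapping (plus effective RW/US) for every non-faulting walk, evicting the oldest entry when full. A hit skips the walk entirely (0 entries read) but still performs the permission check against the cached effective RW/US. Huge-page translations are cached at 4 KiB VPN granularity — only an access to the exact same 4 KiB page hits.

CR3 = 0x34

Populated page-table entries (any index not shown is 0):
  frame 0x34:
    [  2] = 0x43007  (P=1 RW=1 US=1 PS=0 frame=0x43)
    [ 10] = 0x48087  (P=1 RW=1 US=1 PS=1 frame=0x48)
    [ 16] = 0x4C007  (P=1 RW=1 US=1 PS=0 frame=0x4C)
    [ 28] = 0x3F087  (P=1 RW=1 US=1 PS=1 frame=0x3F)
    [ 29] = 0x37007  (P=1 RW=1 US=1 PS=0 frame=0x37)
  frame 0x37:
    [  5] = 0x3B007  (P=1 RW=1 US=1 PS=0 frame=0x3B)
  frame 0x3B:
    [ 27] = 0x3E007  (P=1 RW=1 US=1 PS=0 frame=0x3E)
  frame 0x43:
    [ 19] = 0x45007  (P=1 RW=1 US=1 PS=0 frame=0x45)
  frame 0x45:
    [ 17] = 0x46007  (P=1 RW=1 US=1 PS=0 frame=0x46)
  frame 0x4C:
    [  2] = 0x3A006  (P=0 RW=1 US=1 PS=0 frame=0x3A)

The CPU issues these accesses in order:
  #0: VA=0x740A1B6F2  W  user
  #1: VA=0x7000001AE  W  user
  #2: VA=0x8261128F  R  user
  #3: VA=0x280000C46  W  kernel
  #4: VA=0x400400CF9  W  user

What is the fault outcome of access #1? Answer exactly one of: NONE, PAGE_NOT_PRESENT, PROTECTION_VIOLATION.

Trace:
#0 VA=0x740A1B6F2 (w,user):
  L0: frame=0x34 idx=29 entry=0x37007 [P=1 RW=1 US=1 PS=0]
  L1: frame=0x37 idx=5 entry=0x3B007 [P=1 RW=1 US=1 PS=0]
  L2: frame=0x3B idx=27 entry=0x3E007 [P=1 RW=1 US=1 PS=0]
  ✓ 0x3E6F2  — 3 lookups
#1 VA=0x7000001AE (w,user):
  L0: frame=0x34 idx=28 entry=0x3F087 [P=1 RW=1 US=1 PS=1]
  ✓ 0x3F1AE (huge @L0)  — 1 lookups
#2 VA=0x8261128F (r,user):
  L0: frame=0x34 idx=2 entry=0x43007 [P=1 RW=1 US=1 PS=0]
  L1: frame=0x43 idx=19 entry=0x45007 [P=1 RW=1 US=1 PS=0]
  L2: frame=0x45 idx=17 entry=0x46007 [P=1 RW=1 US=1 PS=0]
  ✓ 0x4628F  — 3 lookups
#3 VA=0x280000C46 (w,kernel):
  L0: frame=0x34 idx=10 entry=0x48087 [P=1 RW=1 US=1 PS=1]
  ✓ 0x48C46 (huge @L0)  — 1 lookups
#4 VA=0x400400CF9 (w,user):
  L0: frame=0x34 idx=16 entry=0x4C007 [P=1 RW=1 US=1 PS=0]
  L1: frame=0x4C idx=2 entry=0x3A006 [P=0 RW=1 US=1 PS=0]
  ✗ PAGE_NOT_PRESENT  [2 reads]

Access #1 fault: NONE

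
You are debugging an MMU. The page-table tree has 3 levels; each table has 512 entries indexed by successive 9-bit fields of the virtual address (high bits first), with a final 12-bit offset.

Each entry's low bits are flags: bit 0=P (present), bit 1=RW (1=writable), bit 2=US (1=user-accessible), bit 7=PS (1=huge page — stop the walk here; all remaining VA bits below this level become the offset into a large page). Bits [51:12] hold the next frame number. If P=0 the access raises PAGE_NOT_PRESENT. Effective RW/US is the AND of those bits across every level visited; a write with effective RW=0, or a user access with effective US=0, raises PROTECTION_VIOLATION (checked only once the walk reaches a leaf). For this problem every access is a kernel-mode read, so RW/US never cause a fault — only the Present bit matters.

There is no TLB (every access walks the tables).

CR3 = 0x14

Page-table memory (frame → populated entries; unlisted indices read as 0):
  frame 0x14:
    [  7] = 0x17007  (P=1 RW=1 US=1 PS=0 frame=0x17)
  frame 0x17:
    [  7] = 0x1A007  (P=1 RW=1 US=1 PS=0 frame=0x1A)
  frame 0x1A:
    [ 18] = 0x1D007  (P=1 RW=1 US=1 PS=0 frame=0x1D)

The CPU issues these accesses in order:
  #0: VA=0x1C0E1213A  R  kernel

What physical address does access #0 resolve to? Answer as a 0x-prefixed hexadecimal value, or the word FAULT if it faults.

Trace:
#0 VA=0x1C0E1213A (r,kernel):
  [0] read 0x14 idx=7: raw=0x17007 flags P=1 W=1 U=1 S=0
  [1] read 0x17 idx=7: raw=0x1A007 flags P=1 W=1 U=1 S=0
  [2] read 0x1A idx=18: raw=0x1D007 flags P=1 W=1 U=1 S=0
  ✓ 0x1D13A  — 3 lookups

Access #0 PA: 0x1D13A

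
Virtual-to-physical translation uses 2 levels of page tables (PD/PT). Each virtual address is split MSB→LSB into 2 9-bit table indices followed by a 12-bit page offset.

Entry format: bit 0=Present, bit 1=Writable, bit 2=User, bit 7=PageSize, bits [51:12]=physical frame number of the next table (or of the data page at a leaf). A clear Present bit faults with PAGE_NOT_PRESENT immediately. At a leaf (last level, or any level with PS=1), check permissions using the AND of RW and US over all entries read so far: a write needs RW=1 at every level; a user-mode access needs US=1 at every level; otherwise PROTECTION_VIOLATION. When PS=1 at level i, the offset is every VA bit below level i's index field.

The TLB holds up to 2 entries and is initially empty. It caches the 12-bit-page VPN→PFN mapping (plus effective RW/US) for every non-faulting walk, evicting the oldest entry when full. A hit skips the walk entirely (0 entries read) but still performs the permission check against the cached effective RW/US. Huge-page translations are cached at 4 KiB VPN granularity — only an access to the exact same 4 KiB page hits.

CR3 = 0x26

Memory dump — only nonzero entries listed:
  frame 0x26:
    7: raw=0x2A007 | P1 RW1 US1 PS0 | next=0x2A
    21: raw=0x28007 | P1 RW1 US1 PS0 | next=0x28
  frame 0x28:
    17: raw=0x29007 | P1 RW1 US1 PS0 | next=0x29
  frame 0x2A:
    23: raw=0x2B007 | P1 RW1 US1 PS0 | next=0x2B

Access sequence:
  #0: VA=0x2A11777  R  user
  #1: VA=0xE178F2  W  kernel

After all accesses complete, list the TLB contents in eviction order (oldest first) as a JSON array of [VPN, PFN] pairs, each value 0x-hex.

Trace:
#0 VA=0x2A11777 (r,user):
  L0: frame=0x26 idx=21 entry=0x28007 [P=1 RW=1 US=1 PS=0]
  L1: frame=0x28 idx=17 entry=0x29007 [P=1 RW=1 US=1 PS=0]
  ⇒ phys 0x29777  [2 reads]
#1 VA=0xE178F2 (w,kernel):
  L0: frame=0x26 idx=7 entry=0x2A007 [P=1 RW=1 US=1 PS=0]
  L1: frame=0x2A idx=23 entry=0x2B007 [P=1 RW=1 US=1 PS=0]
  ⇒ phys 0x2B8F2  [2 reads]

TLB: [["0x2A11", "0x29"], ["0xE17", "0x2B"]]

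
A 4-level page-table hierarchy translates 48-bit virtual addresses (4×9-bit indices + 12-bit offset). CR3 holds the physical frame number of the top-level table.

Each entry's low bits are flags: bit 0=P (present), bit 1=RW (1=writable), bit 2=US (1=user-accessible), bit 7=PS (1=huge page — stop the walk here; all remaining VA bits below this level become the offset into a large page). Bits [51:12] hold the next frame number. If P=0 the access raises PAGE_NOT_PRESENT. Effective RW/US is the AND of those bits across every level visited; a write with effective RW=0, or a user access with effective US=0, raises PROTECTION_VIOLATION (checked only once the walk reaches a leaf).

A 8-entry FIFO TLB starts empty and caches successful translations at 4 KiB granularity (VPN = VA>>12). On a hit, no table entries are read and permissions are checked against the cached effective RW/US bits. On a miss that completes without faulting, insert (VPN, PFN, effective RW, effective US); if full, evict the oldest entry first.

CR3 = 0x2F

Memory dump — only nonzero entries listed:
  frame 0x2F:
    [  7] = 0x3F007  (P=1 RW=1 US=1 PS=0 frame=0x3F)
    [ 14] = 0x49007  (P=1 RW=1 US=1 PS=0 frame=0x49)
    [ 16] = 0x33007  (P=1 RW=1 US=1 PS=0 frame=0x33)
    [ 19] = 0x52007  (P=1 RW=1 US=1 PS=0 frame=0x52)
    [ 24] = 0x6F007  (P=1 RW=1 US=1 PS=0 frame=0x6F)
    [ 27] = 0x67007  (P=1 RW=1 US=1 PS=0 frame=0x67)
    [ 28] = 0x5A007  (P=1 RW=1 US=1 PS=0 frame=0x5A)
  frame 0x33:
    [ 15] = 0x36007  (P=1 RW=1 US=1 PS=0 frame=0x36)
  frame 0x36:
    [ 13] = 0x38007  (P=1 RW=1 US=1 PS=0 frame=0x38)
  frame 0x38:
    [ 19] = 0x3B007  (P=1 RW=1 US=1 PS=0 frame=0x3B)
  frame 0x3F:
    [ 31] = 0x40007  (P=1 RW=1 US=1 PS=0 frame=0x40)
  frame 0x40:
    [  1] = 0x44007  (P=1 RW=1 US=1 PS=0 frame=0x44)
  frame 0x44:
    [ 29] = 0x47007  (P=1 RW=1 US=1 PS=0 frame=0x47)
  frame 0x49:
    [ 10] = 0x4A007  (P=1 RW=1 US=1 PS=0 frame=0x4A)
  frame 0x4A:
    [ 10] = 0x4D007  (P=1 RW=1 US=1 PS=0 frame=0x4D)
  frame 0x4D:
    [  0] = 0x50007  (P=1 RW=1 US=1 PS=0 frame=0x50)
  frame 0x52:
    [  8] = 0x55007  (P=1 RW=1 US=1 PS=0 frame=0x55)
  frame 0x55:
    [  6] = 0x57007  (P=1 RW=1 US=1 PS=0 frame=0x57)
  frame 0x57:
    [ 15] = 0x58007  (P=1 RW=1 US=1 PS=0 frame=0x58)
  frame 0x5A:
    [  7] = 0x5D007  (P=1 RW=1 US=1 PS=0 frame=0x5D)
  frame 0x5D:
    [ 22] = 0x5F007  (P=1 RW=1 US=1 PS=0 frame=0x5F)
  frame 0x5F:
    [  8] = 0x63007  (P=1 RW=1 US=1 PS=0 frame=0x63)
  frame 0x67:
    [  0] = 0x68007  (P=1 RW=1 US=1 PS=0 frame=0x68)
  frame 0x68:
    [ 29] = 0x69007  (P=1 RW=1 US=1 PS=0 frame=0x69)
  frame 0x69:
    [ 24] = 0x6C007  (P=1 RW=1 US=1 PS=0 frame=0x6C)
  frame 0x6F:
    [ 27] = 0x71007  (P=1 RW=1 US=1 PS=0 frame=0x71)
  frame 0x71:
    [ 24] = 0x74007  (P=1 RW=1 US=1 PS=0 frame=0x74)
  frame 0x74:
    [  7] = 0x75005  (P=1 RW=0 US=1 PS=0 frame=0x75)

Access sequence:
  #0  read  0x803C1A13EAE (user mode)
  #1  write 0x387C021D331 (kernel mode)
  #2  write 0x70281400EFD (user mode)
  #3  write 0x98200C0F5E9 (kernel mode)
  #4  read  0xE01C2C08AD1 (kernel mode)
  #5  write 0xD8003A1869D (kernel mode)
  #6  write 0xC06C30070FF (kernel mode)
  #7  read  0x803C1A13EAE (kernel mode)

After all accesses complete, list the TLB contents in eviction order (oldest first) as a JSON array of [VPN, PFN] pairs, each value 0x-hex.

Trace:
#0 VA=0x803C1A13EAE (r,user):
  L0: frame=0x2F idx=16 entry=0x33007 [P=1 RW=1 US=1 PS=0]
  L1: frame=0x33 idx=15 entry=0x36007 [P=1 RW=1 US=1 PS=0]
  L2: frame=0x36 idx=13 entry=0x38007 [P=1 RW=1 US=1 PS=0]
  L3: frame=0x38 idx=19 entry=0x3B007 [P=1 RW=1 US=1 PS=0]
  ✓ 0x3BEAE  — 4 lookups
#1 VA=0x387C021D331 (w,kernel):
  L0: frame=0x2F idx=7 entry=0x3F007 [P=1 RW=1 US=1 PS=0]
  L1: frame=0x3F idx=31 entry=0x40007 [P=1 RW=1 US=1 PS=0]
  L2: frame=0x40 idx=1 entry=0x44007 [P=1 RW=1 US=1 PS=0]
  L3: frame=0x44 idx=29 entry=0x47007 [P=1 RW=1 US=1 PS=0]
  ✓ 0x47331  — 4 lookups
#2 VA=0x70281400EFD (w,user):
  L0: frame=0x2F idx=14 entry=0x49007 [P=1 RW=1 US=1 PS=0]
  L1: frame=0x49 idx=10 entry=0x4A007 [P=1 RW=1 US=1 PS=0]
  L2: frame=0x4A idx=10 entry=0x4D007 [P=1 RW=1 US=1 PS=0]
  L3: frame=0x4D idx=0 entry=0x50007 [P=1 RW=1 US=1 PS=0]
  ✓ 0x50EFD  — 4 lookups
#3 VA=0x98200C0F5E9 (w,kernel):
  L0: frame=0x2F idx=19 entry=0x52007 [P=1 RW=1 US=1 PS=0]
  L1: frame=0x52 idx=8 entry=0x55007 [P=1 RW=1 US=1 PS=0]
  L2: frame=0x55 idx=6 entry=0x57007 [P=1 RW=1 US=1 PS=0]
  L3: frame=0x57 idx=15 entry=0x58007 [P=1 RW=1 US=1 PS=0]
  ✓ 0x585E9  — 4 lookups
#4 VA=0xE01C2C08AD1 (r,kernel):
  L0: frame=0x2F idx=28 entry=0x5A007 [P=1 RW=1 US=1 PS=0]
  L1: frame=0x5A idx=7 entry=0x5D007 [P=1 RW=1 US=1 PS=0]
  L2: frame=0x5D idx=22 entry=0x5F007 [P=1 RW=1 US=1 PS=0]
  L3: frame=0x5F idx=8 entry=0x63007 [P=1 RW=1 US=1 PS=0]
  ✓ 0x63AD1  — 4 lookups
#5 VA=0xD8003A1869D (w,kernel):
  L0: frame=0x2F idx=27 entry=0x67007 [P=1 RW=1 US=1 PS=0]
  L1: frame=0x67 idx=0 entry=0x68007 [P=1 RW=1 US=1 PS=0]
  L2: frame=0x68 idx=29 entry=0x69007 [P=1 RW=1 US=1 PS=0]
  L3: frame=0x69 idx=24 entry=0x6C007 [P=1 RW=1 US=1 PS=0]
  ✓ 0x6C69D  — 4 lookups
#6 VA=0xC06C30070FF (w,kernel):
  L0: frame=0x2F idx=24 entry=0x6F007 [P=1 RW=1 US=1 PS=0]
  L1: frame=0x6F idx=27 entry=0x71007 [P=1 RW=1 US=1 PS=0]
  L2: frame=0x71 idx=24 entry=0x74007 [P=1 RW=1 US=1 PS=0]
  L3: frame=0x74 idx=7 entry=0x75005 [P=1 RW=0 US=1 PS=0]
  ✗ PROTECTION_VIOLATION  [4 reads]
#7 VA=0x803C1A13EAE (r,kernel):
  TLB hit vpn=0x803C1A13 → PA=0x3BEAE

TLB: [["0x803C1A13", "0x3B"], ["0x387C021D", "0x47"], ["0x70281400", "0x50"], ["0x98200C0F", "0x58"], ["0xE01C2C08", "0x63"], ["0xD8003A18", "0x6C"]]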